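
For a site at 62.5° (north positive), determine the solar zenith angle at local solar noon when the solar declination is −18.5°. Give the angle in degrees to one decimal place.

At local solar noon the hour angle is zero, so the zenith angle is |φ − δ| = |62.5° − (-18.5°)| = 81.0°.

81.0°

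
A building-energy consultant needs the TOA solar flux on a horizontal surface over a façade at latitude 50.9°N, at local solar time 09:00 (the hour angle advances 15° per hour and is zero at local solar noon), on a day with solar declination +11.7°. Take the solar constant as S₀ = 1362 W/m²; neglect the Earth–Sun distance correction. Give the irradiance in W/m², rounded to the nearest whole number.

809 W/m²

Hour angle H = 15° × (9 − 12) = -45.00°.
cos θ_z = sin(50.9°) sin(11.7°) + cos(50.9°) cos(11.7°) cos(-45.00°) = 0.1574 + 0.4367 = 0.5941.
Top-of-atmosphere irradiance = S₀ cos θ_z = 1362 × 0.5941 = 809.16 W/m².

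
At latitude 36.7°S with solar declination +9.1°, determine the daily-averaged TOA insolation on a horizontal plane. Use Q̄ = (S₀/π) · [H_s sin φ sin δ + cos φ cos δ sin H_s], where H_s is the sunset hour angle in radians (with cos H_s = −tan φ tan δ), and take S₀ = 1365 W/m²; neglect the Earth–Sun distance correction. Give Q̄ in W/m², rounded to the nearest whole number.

282 W/m²

−tan φ tan δ = −(-0.7454)(0.1602) = 0.1194; H_s = arccos(0.1194) = 83.14°. In radians, H_s = 1.4511.
H_s sin φ sin δ = 1.4511 × -0.5976 × 0.1582 = -0.1372.
cos φ cos δ sin H_s = 0.8018 × 0.9874 × 0.9928 = 0.7860.
Q̄ = (1365/π) × (-0.1372 + 0.7860) = 434.49 × 0.6488 = 281.90 W/m².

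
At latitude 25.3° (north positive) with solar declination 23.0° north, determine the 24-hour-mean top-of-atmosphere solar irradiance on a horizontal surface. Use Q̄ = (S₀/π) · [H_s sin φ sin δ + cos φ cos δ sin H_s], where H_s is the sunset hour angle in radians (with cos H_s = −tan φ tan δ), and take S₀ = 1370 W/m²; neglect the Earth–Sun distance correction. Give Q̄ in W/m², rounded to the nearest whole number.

cos H_s = −tan(25.3°) · tan(23.0°) = -0.2006, so H_s = arccos(-0.2006) = 101.57°. In radians, H_s = 1.7727.
H_s sin φ sin δ = 1.7727 × 0.4274 × 0.3907 = 0.2960.
cos φ cos δ sin H_s = 0.9041 × 0.9205 × 0.9797 = 0.8153.
Q̄ = (1370/π) × (0.2960 + 0.8153) = 436.08 × 1.1113 = 484.62 W/m².

485 W/m²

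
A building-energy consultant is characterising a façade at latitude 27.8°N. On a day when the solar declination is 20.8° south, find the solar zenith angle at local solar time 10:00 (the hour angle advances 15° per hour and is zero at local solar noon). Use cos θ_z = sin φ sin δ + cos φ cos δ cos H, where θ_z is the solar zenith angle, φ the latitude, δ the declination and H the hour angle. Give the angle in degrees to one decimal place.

Hour angle H = 15° × (10 − 12) = -30.00°.
With φ = 27.8°, δ = -20.8°, H = -30.00°: sin φ sin δ = -0.1656, cos φ cos δ cos H = 0.7161, so cos θ_z = 0.5505.
θ_z = arccos(0.5505) = 56.60°.

56.6°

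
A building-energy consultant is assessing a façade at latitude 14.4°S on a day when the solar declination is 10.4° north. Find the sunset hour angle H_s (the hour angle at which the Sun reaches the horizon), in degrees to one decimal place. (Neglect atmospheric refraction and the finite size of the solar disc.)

87.3°

−tan φ tan δ = −(-0.2568)(0.1835) = 0.0471; H_s = arccos(0.0471) = 87.30°.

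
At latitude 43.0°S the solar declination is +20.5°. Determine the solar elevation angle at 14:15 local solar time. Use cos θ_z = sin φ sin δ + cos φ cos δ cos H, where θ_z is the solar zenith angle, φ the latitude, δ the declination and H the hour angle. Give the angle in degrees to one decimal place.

19.3°

Hour angle H = 15° × (14.25 − 12) = 33.75°.
With φ = -43.0°, δ = 20.5°, H = 33.75°: sin φ sin δ = -0.2388, cos φ cos δ cos H = 0.5696, so cos θ_z = 0.3308.
θ_z = arccos(0.3308) = 70.68°, so the elevation is 90° − 70.68° = 19.32°.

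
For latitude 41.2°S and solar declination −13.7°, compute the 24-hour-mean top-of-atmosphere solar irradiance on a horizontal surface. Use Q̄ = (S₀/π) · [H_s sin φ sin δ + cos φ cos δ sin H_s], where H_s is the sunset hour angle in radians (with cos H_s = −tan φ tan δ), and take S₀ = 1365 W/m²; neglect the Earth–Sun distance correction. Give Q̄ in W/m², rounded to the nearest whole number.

431 W/m²

cos H_s = −tan(-41.2°) · tan(-13.7°) = -0.2134, so H_s = arccos(-0.2134) = 102.32°. In radians, H_s = 1.7858.
H_s sin φ sin δ = 1.7858 × -0.6587 × -0.2368 = 0.2785.
cos φ cos δ sin H_s = 0.7524 × 0.9715 × 0.9770 = 0.7141.
Q̄ = (1365/π) × (0.2785 + 0.7141) = 434.49 × 0.9926 = 431.27 W/m².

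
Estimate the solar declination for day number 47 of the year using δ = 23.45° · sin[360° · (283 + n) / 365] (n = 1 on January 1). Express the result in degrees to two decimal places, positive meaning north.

-13.29°

360 × (283 + 47) / 365 = 325.479°; sin(325.479°) = -0.5667.
δ = 23.45 × -0.5667 = -13.289° ≈ -13.29°.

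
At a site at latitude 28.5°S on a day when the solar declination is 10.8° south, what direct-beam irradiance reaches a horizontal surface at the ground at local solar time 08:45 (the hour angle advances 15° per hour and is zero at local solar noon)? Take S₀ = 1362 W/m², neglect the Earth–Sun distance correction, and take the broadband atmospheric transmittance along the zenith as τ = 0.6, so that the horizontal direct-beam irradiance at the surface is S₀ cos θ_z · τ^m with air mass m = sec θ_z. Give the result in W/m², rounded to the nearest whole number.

413 W/m²

Hour angle H = 15° × (8.75 − 12) = -48.75°.
cos θ_z = sin(-28.5°) sin(-10.8°) + cos(-28.5°) cos(-10.8°) cos(-48.75°) = 0.0894 + 0.5692 = 0.6586.
Air mass m = 1/cos θ_z = 1/0.6586 = 1.518; τ^m = 0.6^1.518 = 0.4605.
Surface direct beam = 1362 × 0.6586 × 0.4605 = 413.07 W/m².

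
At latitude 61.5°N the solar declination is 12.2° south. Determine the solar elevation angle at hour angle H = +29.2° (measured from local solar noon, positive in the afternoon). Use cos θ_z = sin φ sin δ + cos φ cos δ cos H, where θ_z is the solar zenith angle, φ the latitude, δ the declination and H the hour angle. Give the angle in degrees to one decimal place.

12.8°

With φ = 61.5°, δ = -12.2°, H = 29.20°: sin φ sin δ = -0.1857, cos φ cos δ cos H = 0.4071, so cos θ_z = 0.2214.
θ_z = arccos(0.2214) = 77.21°, so the elevation is 90° − 77.21° = 12.79°.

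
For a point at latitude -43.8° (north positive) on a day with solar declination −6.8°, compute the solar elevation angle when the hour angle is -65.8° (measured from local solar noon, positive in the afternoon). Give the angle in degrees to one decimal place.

22.1°

With φ = -43.8°, δ = -6.8°, H = -65.80°: sin φ sin δ = 0.0820, cos φ cos δ cos H = 0.2938, so cos θ_z = 0.3758.
θ_z = arccos(0.3758) = 67.93°, so the elevation is 90° − 67.93° = 22.07°.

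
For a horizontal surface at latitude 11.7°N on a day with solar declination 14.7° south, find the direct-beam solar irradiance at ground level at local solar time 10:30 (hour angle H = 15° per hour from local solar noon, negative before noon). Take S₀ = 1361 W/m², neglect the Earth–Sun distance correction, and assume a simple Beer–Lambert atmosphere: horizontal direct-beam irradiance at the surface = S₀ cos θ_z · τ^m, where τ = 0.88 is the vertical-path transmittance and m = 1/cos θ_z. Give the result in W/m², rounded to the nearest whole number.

Hour angle H = 15° × (10.5 − 12) = -22.50°.
cos θ_z = sin(11.7°) sin(-14.7°) + cos(11.7°) cos(-14.7°) cos(-22.50°) = -0.0515 + 0.8751 = 0.8236.
Air mass m = 1/cos θ_z = 1/0.8236 = 1.214; τ^m = 0.88^1.214 = 0.8563.
Surface direct beam = 1361 × 0.8236 × 0.8563 = 959.84 W/m².

960 W/m²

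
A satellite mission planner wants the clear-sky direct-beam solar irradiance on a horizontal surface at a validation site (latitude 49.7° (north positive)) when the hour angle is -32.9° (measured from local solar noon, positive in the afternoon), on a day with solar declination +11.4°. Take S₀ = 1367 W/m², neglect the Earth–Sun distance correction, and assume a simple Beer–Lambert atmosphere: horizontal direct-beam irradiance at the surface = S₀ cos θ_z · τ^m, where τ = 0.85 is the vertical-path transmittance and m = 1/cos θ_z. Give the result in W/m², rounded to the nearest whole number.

736 W/m²

cos θ_z = sin(49.7°) sin(11.4°) + cos(49.7°) cos(11.4°) cos(-32.90°) = 0.1507 + 0.5323 = 0.6830.
Air mass m = 1/cos θ_z = 1/0.6830 = 1.464; τ^m = 0.85^1.464 = 0.7883.
Surface direct beam = 1367 × 0.6830 × 0.7883 = 736.00 W/m².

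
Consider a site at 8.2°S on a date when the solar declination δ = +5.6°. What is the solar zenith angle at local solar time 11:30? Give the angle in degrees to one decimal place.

15.7°

Hour angle H = 15° × (11.5 − 12) = -7.50°.
cos θ_z = sin(-8.2°) sin(5.6°) + cos(-8.2°) cos(5.6°) cos(-7.50°) = -0.0139 + 0.9766 = 0.9627.
θ_z = arccos(0.9627) = 15.70°.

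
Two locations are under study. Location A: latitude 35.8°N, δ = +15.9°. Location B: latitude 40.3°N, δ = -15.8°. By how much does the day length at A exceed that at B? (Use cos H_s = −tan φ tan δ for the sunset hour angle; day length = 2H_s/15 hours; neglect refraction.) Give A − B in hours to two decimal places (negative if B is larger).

+3.43 h

A: H_s = arccos(−tan 35.8° · tan 15.9°) = 101.86°, so 2H_s/15 = 13.5813 h.
B: H_s = arccos(−tan 40.3° · tan -15.8°) = 76.11°, so 2H_s/15 = 10.1480 h.
A − B = 13.5813 − 10.1480 = 3.4333 h.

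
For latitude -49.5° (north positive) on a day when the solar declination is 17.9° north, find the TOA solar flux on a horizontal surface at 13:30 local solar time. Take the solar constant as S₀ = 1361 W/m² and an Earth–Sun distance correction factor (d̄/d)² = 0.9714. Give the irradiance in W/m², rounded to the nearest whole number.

446 W/m²

Hour angle H = 15° × (13.5 − 12) = 22.50°.
With φ = -49.5°, δ = 17.9°, H = 22.50°: sin φ sin δ = -0.2337, cos φ cos δ cos H = 0.5710, so cos θ_z = 0.3373.
Top-of-atmosphere irradiance = S₀ (d̄/d)² cos θ_z = 1361 × 0.9714 × 0.3373 = 445.94 W/m².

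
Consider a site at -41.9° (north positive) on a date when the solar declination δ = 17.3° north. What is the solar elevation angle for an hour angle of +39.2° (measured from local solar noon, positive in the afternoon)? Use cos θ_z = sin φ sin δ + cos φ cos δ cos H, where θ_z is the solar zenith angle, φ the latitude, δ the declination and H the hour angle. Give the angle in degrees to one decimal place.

20.6°

With φ = -41.9°, δ = 17.3°, H = 39.20°: sin φ sin δ = -0.1986, cos φ cos δ cos H = 0.5507, so cos θ_z = 0.3521.
θ_z = arccos(0.3521) = 69.38°, so the elevation is 90° − 69.38° = 20.62°.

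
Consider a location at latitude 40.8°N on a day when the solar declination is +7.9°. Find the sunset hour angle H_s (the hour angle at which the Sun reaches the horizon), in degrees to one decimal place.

cos H_s = −tan(40.8°) · tan(7.9°) = -0.1198, so H_s = arccos(-0.1198) = 96.88°.

96.9°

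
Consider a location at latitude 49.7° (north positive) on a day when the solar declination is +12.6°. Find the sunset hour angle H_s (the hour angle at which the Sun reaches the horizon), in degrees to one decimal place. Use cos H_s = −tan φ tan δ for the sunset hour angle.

cos H_s = −tan(49.7°) · tan(12.6°) = -0.2636, so H_s = arccos(-0.2636) = 105.28°.

105.3°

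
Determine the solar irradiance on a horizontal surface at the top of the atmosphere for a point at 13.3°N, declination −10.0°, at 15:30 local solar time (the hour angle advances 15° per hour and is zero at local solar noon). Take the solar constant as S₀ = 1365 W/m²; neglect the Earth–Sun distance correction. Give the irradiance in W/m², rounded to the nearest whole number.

Hour angle H = 15° × (15.5 − 12) = 52.50°.
With φ = 13.3°, δ = -10.0°, H = 52.50°: sin φ sin δ = -0.0399, cos φ cos δ cos H = 0.5834, so cos θ_z = 0.5435.
Top-of-atmosphere irradiance = S₀ cos θ_z = 1365 × 0.5435 = 741.88 W/m².

742 W/m²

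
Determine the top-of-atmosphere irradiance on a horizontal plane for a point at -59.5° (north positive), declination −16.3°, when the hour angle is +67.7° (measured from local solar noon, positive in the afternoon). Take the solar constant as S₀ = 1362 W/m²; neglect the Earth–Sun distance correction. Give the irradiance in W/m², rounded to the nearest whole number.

cos θ_z = sin(-59.5°) sin(-16.3°) + cos(-59.5°) cos(-16.3°) cos(67.70°) = 0.2418 + 0.1848 = 0.4266.
Top-of-atmosphere irradiance = S₀ cos θ_z = 1362 × 0.4266 = 581.03 W/m².

581 W/m²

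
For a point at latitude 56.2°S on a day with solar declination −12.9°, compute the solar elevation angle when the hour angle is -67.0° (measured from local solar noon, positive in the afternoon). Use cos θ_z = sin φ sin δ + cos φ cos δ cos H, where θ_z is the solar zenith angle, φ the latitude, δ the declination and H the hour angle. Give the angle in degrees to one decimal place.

With φ = -56.2°, δ = -12.9°, H = -67.00°: sin φ sin δ = 0.1855, cos φ cos δ cos H = 0.2119, so cos θ_z = 0.3974.
θ_z = arccos(0.3974) = 66.58°, so the elevation is 90° − 66.58° = 23.42°.

23.4°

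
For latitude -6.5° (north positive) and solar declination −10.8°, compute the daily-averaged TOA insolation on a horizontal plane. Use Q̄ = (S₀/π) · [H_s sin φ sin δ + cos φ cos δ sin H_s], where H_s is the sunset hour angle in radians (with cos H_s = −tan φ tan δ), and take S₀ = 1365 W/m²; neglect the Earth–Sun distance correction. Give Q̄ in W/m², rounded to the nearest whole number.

−tan φ tan δ = −(-0.1139)(-0.1908) = -0.0217; H_s = arccos(-0.0217) = 91.24°. In radians, H_s = 1.5924.
H_s sin φ sin δ = 1.5924 × -0.1132 × -0.1874 = 0.0338.
cos φ cos δ sin H_s = 0.9936 × 0.9823 × 0.9998 = 0.9758.
Q̄ = (1365/π) × (0.0338 + 0.9758) = 434.49 × 1.0096 = 438.66 W/m².

439 W/m²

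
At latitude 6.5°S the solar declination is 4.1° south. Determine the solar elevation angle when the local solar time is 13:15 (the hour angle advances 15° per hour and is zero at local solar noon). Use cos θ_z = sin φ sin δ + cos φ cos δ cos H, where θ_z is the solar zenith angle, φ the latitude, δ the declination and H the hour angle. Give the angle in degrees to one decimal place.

Hour angle H = 15° × (13.25 − 12) = 18.75°.
With φ = -6.5°, δ = -4.1°, H = 18.75°: sin φ sin δ = 0.0081, cos φ cos δ cos H = 0.9384, so cos θ_z = 0.9465.
θ_z = arccos(0.9465) = 18.83°, so the elevation is 90° − 18.83° = 71.17°.

71.2°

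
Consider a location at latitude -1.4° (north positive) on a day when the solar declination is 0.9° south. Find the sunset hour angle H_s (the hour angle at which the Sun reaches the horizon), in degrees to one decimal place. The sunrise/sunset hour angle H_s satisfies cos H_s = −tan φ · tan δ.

90.0°

The sunset hour angle satisfies cos H_s = −tan φ tan δ = -0.0004, giving H_s = 90.02°.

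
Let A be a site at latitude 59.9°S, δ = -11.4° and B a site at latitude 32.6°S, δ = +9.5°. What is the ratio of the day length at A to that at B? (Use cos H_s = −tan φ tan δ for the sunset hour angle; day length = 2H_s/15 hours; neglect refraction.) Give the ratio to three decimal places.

A: H_s = arccos(−tan -59.9° · tan -11.4°) = 110.36°, so 2H_s/15 = 14.7147 h.
B: H_s = arccos(−tan -32.6° · tan 9.5°) = 83.86°, so 2H_s/15 = 11.1813 h.
Ratio A/B = 14.7147 / 11.1813 = 1.3160.

1.316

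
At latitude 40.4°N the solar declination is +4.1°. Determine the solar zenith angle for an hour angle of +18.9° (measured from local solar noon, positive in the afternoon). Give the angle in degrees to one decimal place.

40.1°

With φ = 40.4°, δ = 4.1°, H = 18.90°: sin φ sin δ = 0.0463, cos φ cos δ cos H = 0.7186, so cos θ_z = 0.7649.
θ_z = arccos(0.7649) = 40.10°.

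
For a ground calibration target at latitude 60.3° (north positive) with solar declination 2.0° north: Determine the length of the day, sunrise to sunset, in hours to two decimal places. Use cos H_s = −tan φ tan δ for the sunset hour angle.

12.47 hours

cos H_s = −tan(60.3°) · tan(2.0°) = -0.0612, so H_s = arccos(-0.0612) = 93.51°.
Day length = 2 H_s / 15° h⁻¹ = 187.02° / 15 = 12.468 h.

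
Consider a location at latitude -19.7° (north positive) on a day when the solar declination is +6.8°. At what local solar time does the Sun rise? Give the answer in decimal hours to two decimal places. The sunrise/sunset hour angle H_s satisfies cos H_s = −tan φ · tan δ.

6.16 h

cos H_s = −tan(-19.7°) · tan(6.8°) = 0.0427, so H_s = arccos(0.0427) = 87.55°.
Sunrise is at 12 − H_s/15 = 12 − 5.837 = 6.163 h local solar time.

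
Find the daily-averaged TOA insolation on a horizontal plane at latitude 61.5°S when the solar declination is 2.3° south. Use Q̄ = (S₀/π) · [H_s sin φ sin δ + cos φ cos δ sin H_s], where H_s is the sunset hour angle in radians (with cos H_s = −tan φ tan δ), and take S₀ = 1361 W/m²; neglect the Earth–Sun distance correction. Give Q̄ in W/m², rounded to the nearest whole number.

231 W/m²

cos H_s = −tan(-61.5°) · tan(-2.3°) = -0.0740, so H_s = arccos(-0.0740) = 94.24°. In radians, H_s = 1.6448.
H_s sin φ sin δ = 1.6448 × -0.8788 × -0.0401 = 0.0580.
cos φ cos δ sin H_s = 0.4772 × 0.9992 × 0.9973 = 0.4755.
Q̄ = (1361/π) × (0.0580 + 0.4755) = 433.22 × 0.5335 = 231.12 W/m².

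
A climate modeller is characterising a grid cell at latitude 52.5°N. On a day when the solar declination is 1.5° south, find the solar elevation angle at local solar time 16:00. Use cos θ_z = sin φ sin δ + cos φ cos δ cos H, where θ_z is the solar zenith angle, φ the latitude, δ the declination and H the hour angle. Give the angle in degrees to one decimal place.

Hour angle H = 15° × (16 − 12) = 60.00°.
cos θ_z = sin φ sin δ + cos φ cos δ cos H = (0.7934)(-0.0262) + (0.6088)(0.9997)(0.5000) = 0.2835.
θ_z = arccos(0.2835) = 73.53°, so the elevation is 90° − 73.53° = 16.47°.

16.5°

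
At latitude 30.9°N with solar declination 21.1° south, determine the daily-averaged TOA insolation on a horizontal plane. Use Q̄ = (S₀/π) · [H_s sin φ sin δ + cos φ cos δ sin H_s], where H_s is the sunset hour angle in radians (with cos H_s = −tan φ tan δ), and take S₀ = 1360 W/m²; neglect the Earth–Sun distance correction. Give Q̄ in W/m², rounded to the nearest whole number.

230 W/m²

The sunset hour angle satisfies cos H_s = −tan φ tan δ = 0.2309, giving H_s = 76.65°. In radians, H_s = 1.3378.
H_s sin φ sin δ = 1.3378 × 0.5135 × -0.3600 = -0.2473.
cos φ cos δ sin H_s = 0.8581 × 0.9330 × 0.9730 = 0.7790.
Q̄ = (1360/π) × (-0.2473 + 0.7790) = 432.90 × 0.5317 = 230.17 W/m².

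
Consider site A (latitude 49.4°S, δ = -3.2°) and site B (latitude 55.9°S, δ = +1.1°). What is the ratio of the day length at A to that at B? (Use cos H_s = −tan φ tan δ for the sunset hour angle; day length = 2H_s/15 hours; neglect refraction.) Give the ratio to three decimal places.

1.061

A: H_s = arccos(−tan -49.4° · tan -3.2°) = 93.74°, so 2H_s/15 = 12.4987 h.
B: H_s = arccos(−tan -55.9° · tan 1.1°) = 88.37°, so 2H_s/15 = 11.7827 h.
Ratio A/B = 12.4987 / 11.7827 = 1.0608.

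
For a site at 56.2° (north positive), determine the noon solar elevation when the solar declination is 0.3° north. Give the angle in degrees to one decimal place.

At local solar noon the hour angle is zero, so the elevation is 90° − |φ − δ| = 90° − |56.2° − (0.3°)| = 90° − 55.9° = 34.1°.

34.1°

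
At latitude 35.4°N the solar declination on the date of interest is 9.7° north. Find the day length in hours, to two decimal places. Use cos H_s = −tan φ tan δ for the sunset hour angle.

−tan φ tan δ = −(0.7107)(0.1709) = -0.1215; H_s = arccos(-0.1215) = 96.98°.
Day length = 2 H_s / 15° h⁻¹ = 193.96° / 15 = 12.931 h.

12.93 hours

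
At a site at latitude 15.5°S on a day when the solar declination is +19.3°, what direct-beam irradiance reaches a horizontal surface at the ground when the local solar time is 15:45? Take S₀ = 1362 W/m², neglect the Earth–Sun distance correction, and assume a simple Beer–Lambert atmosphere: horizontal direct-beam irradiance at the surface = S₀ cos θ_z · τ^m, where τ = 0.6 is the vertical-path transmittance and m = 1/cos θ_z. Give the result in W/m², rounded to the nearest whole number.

167 W/m²

Hour angle H = 15° × (15.75 − 12) = 56.25°.
With φ = -15.5°, δ = 19.3°, H = 56.25°: sin φ sin δ = -0.0883, cos φ cos δ cos H = 0.5053, so cos θ_z = 0.4170.
Air mass m = 1/cos θ_z = 1/0.4170 = 2.398; τ^m = 0.6^2.398 = 0.2938.
Surface direct beam = 1362 × 0.4170 × 0.2938 = 166.86 W/m².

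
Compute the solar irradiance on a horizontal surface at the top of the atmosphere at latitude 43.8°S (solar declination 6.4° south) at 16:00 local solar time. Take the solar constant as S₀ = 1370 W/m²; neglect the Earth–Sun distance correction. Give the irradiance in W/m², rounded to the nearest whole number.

597 W/m²

Hour angle H = 15° × (16 − 12) = 60.00°.
With φ = -43.8°, δ = -6.4°, H = 60.00°: sin φ sin δ = 0.0772, cos φ cos δ cos H = 0.3586, so cos θ_z = 0.4358.
Top-of-atmosphere irradiance = S₀ cos θ_z = 1370 × 0.4358 = 597.05 W/m².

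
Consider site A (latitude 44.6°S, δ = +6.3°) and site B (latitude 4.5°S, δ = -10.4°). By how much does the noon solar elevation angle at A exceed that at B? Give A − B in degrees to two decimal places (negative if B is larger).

-45.00°

A: 90° − |-44.6 − (6.3)| = 39.10°.
B: 90° − |-4.5 − (-10.4)| = 84.10°.
A − B = 39.10 − 84.10 = -45.00°.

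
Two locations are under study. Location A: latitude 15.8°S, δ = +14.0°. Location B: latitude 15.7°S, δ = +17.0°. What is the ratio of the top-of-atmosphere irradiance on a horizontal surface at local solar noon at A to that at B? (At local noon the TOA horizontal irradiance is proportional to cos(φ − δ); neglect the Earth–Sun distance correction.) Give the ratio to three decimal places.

A: cos θ_z = cos(-15.8° − (14.0°)) = 0.8678.
B: cos θ_z = cos(-15.7° − (17.0°)) = 0.8415.
Ratio A/B = 0.8678 / 0.8415 = 1.0313.

1.031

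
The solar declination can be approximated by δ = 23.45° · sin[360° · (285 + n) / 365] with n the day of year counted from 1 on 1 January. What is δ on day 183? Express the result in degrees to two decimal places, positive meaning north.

+22.97°

360 × (285 + 183) / 365 = 461.589°; sin(461.589°) = 0.9796.
δ = 23.45 × 0.9796 = 22.972° ≈ +22.97°.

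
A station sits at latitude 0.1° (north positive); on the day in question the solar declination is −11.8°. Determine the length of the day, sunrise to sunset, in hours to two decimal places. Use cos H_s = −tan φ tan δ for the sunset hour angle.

12.00 hours

−tan φ tan δ = −(0.0017)(-0.2089) = 0.0004; H_s = arccos(0.0004) = 89.98°.
Day length = 2 H_s / 15° h⁻¹ = 179.96° / 15 = 11.997 h.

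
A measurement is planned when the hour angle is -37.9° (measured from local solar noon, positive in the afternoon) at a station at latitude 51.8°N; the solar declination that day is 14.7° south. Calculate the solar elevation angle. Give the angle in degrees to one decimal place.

cos θ_z = sin(51.8°) sin(-14.7°) + cos(51.8°) cos(-14.7°) cos(-37.90°) = -0.1994 + 0.4720 = 0.2726.
θ_z = arccos(0.2726) = 74.18°, so the elevation is 90° − 74.18° = 15.82°.

15.8°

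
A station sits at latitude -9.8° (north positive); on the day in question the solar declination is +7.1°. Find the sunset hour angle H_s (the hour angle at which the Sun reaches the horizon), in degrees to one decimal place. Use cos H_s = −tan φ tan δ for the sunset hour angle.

88.8°

cos H_s = −tan(-9.8°) · tan(7.1°) = 0.0215, so H_s = arccos(0.0215) = 88.77°.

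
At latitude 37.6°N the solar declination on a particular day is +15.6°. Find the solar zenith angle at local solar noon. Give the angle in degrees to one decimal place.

At local solar noon the hour angle is zero, so the zenith angle is |φ − δ| = |37.6° − (15.6°)| = 22.0°.

22.0°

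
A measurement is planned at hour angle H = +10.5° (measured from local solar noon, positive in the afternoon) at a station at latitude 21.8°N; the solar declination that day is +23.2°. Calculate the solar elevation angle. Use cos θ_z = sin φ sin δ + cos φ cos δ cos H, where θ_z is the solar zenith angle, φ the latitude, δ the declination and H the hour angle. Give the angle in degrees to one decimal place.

With φ = 21.8°, δ = 23.2°, H = 10.50°: sin φ sin δ = 0.1463, cos φ cos δ cos H = 0.8391, so cos θ_z = 0.9854.
θ_z = arccos(0.9854) = 9.80°, so the elevation is 90° − 9.80° = 80.20°.

80.2°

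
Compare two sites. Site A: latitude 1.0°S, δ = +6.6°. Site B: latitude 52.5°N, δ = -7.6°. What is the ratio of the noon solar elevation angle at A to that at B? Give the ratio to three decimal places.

2.756

A: 90° − |-1.0 − (6.6)| = 82.40°.
B: 90° − |52.5 − (-7.6)| = 29.90°.
Ratio A/B = 82.4000 / 29.9000 = 2.7559.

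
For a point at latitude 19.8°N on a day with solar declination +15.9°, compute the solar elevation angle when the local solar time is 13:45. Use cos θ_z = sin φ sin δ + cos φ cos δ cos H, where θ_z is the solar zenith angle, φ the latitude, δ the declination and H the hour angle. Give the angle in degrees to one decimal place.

64.7°

Hour angle H = 15° × (13.75 − 12) = 26.25°.
With φ = 19.8°, δ = 15.9°, H = 26.25°: sin φ sin δ = 0.0928, cos φ cos δ cos H = 0.8116, so cos θ_z = 0.9044.
θ_z = arccos(0.9044) = 25.26°, so the elevation is 90° − 25.26° = 64.74°.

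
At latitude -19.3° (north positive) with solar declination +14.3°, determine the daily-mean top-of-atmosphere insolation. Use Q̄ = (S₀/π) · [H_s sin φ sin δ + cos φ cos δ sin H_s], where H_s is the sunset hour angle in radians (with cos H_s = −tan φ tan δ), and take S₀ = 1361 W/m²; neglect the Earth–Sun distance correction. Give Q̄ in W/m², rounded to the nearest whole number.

342 W/m²

cos H_s = −tan(-19.3°) · tan(14.3°) = 0.0893, so H_s = arccos(0.0893) = 84.88°. In radians, H_s = 1.4814.
H_s sin φ sin δ = 1.4814 × -0.3305 × 0.2470 = -0.1209.
cos φ cos δ sin H_s = 0.9438 × 0.9690 × 0.9960 = 0.9109.
Q̄ = (1361/π) × (-0.1209 + 0.9109) = 433.22 × 0.7900 = 342.24 W/m².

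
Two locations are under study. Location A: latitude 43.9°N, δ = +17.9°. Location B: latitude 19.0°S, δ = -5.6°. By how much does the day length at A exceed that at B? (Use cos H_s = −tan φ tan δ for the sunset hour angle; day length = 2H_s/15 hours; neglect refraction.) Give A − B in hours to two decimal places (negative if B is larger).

+2.16 h

A: H_s = arccos(−tan 43.9° · tan 17.9°) = 108.11°, so 2H_s/15 = 14.4147 h.
B: H_s = arccos(−tan -19.0° · tan -5.6°) = 91.93°, so 2H_s/15 = 12.2573 h.
A − B = 14.4147 − 12.2573 = 2.1574 h.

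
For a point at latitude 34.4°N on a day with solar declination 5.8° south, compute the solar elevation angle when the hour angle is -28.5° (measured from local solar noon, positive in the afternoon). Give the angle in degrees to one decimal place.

With φ = 34.4°, δ = -5.8°, H = -28.50°: sin φ sin δ = -0.0571, cos φ cos δ cos H = 0.7214, so cos θ_z = 0.6643.
θ_z = arccos(0.6643) = 48.37°, so the elevation is 90° − 48.37° = 41.63°.

41.6°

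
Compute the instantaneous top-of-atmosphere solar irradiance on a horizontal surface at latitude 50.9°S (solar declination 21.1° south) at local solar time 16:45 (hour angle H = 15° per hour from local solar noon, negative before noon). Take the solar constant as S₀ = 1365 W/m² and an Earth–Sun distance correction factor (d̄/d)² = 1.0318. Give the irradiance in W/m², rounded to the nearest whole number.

Hour angle H = 15° × (16.75 − 12) = 71.25°.
cos θ_z = sin φ sin δ + cos φ cos δ cos H = (-0.7760)(-0.3600) + (0.6307)(0.9330)(0.3214) = 0.4685.
Top-of-atmosphere irradiance = S₀ (d̄/d)² cos θ_z = 1365 × 1.0318 × 0.4685 = 659.84 W/m².

660 W/m²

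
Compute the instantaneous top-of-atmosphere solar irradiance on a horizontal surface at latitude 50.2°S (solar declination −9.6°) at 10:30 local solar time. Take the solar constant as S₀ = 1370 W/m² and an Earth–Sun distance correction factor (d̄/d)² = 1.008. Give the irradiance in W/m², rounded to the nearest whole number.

982 W/m²

Hour angle H = 15° × (10.5 − 12) = -22.50°.
cos θ_z = sin(-50.2°) sin(-9.6°) + cos(-50.2°) cos(-9.6°) cos(-22.50°) = 0.1281 + 0.5831 = 0.7112.
Top-of-atmosphere irradiance = S₀ (d̄/d)² cos θ_z = 1370 × 1.008 × 0.7112 = 982.14 W/m².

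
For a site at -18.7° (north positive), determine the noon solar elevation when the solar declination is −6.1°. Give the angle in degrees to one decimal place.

At local solar noon the hour angle is zero, so the elevation is 90° − |φ − δ| = 90° − |-18.7° − (-6.1°)| = 90° − 12.6° = 77.4°.

77.4°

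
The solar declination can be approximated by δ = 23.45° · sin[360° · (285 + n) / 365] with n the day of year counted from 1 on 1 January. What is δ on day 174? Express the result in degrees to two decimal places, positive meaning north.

+23.42°

360 × (285 + 174) / 365 = 452.712°; sin(452.712°) = 0.9989.
δ = 23.45 × 0.9989 = 23.424° ≈ +23.42°.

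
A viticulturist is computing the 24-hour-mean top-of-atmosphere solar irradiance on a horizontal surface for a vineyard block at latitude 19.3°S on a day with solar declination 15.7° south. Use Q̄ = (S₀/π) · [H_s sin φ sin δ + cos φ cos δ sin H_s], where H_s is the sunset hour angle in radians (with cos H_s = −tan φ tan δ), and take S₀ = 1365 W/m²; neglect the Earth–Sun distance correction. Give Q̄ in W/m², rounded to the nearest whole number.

cos H_s = −tan(-19.3°) · tan(-15.7°) = -0.0984, so H_s = arccos(-0.0984) = 95.65°. In radians, H_s = 1.6694.
H_s sin φ sin δ = 1.6694 × -0.3305 × -0.2706 = 0.1493.
cos φ cos δ sin H_s = 0.9438 × 0.9627 × 0.9951 = 0.9041.
Q̄ = (1365/π) × (0.1493 + 0.9041) = 434.49 × 1.0534 = 457.69 W/m².

458 W/m²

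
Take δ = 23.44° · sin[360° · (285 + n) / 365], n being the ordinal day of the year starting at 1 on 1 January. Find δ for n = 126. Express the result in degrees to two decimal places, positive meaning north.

360 × (285 + 126) / 365 = 405.370°; sin(405.370°) = 0.7117.
δ = 23.44 × 0.7117 = 16.682° ≈ +16.68°.

+16.68°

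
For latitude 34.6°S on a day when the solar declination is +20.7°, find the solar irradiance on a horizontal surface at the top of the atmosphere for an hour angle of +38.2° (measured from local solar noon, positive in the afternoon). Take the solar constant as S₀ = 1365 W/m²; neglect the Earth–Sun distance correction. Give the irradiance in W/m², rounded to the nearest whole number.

cos θ_z = sin(-34.6°) sin(20.7°) + cos(-34.6°) cos(20.7°) cos(38.20°) = -0.2007 + 0.6051 = 0.4044.
Top-of-atmosphere irradiance = S₀ cos θ_z = 1365 × 0.4044 = 552.01 W/m².

552 W/m²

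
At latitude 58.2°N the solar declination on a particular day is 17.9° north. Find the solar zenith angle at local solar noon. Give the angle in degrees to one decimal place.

40.3°

At local solar noon the hour angle is zero, so the zenith angle is |φ − δ| = |58.2° − (17.9°)| = 40.3°.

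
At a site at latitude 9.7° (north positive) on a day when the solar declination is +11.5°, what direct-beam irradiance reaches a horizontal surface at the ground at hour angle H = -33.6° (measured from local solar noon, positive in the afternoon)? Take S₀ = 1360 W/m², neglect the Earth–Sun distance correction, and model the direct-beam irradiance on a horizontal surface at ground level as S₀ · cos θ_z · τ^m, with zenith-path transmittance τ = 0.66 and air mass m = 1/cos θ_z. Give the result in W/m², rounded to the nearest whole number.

With φ = 9.7°, δ = 11.5°, H = -33.60°: sin φ sin δ = 0.0336, cos φ cos δ cos H = 0.8045, so cos θ_z = 0.8381.
Air mass m = 1/cos θ_z = 1/0.8381 = 1.193; τ^m = 0.66^1.193 = 0.6091.
Surface direct beam = 1360 × 0.8381 × 0.6091 = 694.26 W/m².

694 W/m²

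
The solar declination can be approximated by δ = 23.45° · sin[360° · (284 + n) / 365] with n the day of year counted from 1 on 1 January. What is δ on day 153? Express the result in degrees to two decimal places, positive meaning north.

+22.17°

360 × (284 + 153) / 365 = 431.014°; sin(431.014°) = 0.9456.
δ = 23.45 × 0.9456 = 22.174° ≈ +22.17°.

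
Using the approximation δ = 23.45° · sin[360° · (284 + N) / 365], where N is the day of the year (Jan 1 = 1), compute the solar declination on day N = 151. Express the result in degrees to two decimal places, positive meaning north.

+21.90°

360 × (284 + 151) / 365 = 429.041°; sin(429.041°) = 0.9338.
δ = 23.45 × 0.9338 = 21.898° ≈ +21.90°.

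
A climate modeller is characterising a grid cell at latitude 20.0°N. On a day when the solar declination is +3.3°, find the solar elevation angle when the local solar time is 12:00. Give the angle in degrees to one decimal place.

Hour angle H = 15° × (12 − 12) = 0.00°.
cos θ_z = sin φ sin δ + cos φ cos δ cos H = (0.3420)(0.0576) + (0.9397)(0.9983)(1.0000) = 0.9578.
θ_z = arccos(0.9578) = 16.70°, so the elevation is 90° − 16.70° = 73.30°.

73.3°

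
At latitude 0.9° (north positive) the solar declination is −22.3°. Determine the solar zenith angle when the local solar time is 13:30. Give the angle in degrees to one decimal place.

Hour angle H = 15° × (13.5 − 12) = 22.50°.
cos θ_z = sin(0.9°) sin(-22.3°) + cos(0.9°) cos(-22.3°) cos(22.50°) = -0.0060 + 0.8547 = 0.8487.
θ_z = arccos(0.8487) = 31.93°.

31.9°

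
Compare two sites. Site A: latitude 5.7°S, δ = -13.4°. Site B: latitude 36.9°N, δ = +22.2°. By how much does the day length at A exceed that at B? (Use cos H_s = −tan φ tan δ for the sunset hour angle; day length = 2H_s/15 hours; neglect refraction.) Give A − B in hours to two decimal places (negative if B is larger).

-2.20 h

A: H_s = arccos(−tan -5.7° · tan -13.4°) = 91.36°, so 2H_s/15 = 12.1813 h.
B: H_s = arccos(−tan 36.9° · tan 22.2°) = 107.84°, so 2H_s/15 = 14.3787 h.
A − B = 12.1813 − 14.3787 = -2.1974 h.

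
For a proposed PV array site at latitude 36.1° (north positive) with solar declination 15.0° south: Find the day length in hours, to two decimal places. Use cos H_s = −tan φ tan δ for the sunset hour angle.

cos H_s = −tan(36.1°) · tan(-15.0°) = 0.1954, so H_s = arccos(0.1954) = 78.73°.
Day length = 2 H_s / 15° h⁻¹ = 157.46° / 15 = 10.497 h.

10.50 hours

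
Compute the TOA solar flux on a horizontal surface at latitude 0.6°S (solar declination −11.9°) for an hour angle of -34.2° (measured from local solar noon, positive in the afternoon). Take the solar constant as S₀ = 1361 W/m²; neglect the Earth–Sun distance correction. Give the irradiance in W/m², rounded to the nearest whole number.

cos θ_z = sin φ sin δ + cos φ cos δ cos H = (-0.0105)(-0.2062) + (0.9999)(0.9785)(0.8271) = 0.8114.
Top-of-atmosphere irradiance = S₀ cos θ_z = 1361 × 0.8114 = 1104.32 W/m².

1104 W/m²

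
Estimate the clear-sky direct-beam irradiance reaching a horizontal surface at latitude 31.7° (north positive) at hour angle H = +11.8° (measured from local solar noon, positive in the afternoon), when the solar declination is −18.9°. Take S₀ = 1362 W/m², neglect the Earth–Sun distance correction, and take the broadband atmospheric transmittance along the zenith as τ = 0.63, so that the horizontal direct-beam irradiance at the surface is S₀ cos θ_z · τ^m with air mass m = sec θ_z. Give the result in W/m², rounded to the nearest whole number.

cos θ_z = sin(31.7°) sin(-18.9°) + cos(31.7°) cos(-18.9°) cos(11.80°) = -0.1702 + 0.7879 = 0.6177.
Air mass m = 1/cos θ_z = 1/0.6177 = 1.619; τ^m = 0.63^1.619 = 0.4733.
Surface direct beam = 1362 × 0.6177 × 0.4733 = 398.19 W/m².

398 W/m²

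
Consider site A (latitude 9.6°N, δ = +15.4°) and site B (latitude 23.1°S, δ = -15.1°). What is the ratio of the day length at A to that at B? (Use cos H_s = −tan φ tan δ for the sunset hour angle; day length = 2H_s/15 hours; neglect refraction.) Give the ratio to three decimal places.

0.959

A: H_s = arccos(−tan 9.6° · tan 15.4°) = 92.67°, so 2H_s/15 = 12.3560 h.
B: H_s = arccos(−tan -23.1° · tan -15.1°) = 96.61°, so 2H_s/15 = 12.8813 h.
Ratio A/B = 12.3560 / 12.8813 = 0.9592.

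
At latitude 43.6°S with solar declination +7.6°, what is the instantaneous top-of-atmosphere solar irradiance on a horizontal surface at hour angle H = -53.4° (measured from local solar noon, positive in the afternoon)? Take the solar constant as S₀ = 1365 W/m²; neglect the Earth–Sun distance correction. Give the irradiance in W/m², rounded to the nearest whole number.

cos θ_z = sin φ sin δ + cos φ cos δ cos H = (-0.6896)(0.1323) + (0.7242)(0.9912)(0.5962) = 0.3367.
Top-of-atmosphere irradiance = S₀ cos θ_z = 1365 × 0.3367 = 459.60 W/m².

460 W/m²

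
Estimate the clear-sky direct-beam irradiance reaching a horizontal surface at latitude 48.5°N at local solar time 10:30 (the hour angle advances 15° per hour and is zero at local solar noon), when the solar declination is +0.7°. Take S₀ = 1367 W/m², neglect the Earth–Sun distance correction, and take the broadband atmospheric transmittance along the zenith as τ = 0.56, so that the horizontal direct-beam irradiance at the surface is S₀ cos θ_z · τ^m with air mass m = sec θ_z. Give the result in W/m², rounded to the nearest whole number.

334 W/m²

Hour angle H = 15° × (10.5 − 12) = -22.50°.
cos θ_z = sin φ sin δ + cos φ cos δ cos H = (0.7490)(0.0122) + (0.6626)(0.9999)(0.9239) = 0.6213.
Air mass m = 1/cos θ_z = 1/0.6213 = 1.610; τ^m = 0.56^1.610 = 0.3932.
Surface direct beam = 1367 × 0.6213 × 0.3932 = 333.95 W/m².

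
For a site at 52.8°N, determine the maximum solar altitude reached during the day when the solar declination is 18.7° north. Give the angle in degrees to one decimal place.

55.9°

At local solar noon the hour angle is zero, so the elevation is 90° − |φ − δ| = 90° − |52.8° − (18.7°)| = 90° − 34.1° = 55.9°.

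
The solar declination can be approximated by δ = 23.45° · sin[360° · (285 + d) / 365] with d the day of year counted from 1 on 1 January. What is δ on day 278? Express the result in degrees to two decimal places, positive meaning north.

360 × (285 + 278) / 365 = 555.288°; sin(555.288°) = -0.2637.
δ = 23.45 × -0.2637 = -6.184° ≈ -6.18°.

-6.18°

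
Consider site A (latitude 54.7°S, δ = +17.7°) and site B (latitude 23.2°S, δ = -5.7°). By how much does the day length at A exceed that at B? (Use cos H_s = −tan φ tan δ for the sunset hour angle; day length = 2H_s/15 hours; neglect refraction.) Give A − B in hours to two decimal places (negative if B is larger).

A: H_s = arccos(−tan -54.7° · tan 17.7°) = 63.21°, so 2H_s/15 = 8.4280 h.
B: H_s = arccos(−tan -23.2° · tan -5.7°) = 92.45°, so 2H_s/15 = 12.3267 h.
A − B = 8.4280 − 12.3267 = -3.8987 h.

-3.90 h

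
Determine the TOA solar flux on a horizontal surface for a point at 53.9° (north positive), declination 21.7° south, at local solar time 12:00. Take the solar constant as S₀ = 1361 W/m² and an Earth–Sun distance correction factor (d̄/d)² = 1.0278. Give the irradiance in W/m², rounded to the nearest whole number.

348 W/m²

Hour angle H = 15° × (12 − 12) = 0.00°.
cos θ_z = sin φ sin δ + cos φ cos δ cos H = (0.8080)(-0.3697) + (0.5892)(0.9291)(1.0000) = 0.2487.
Top-of-atmosphere irradiance = S₀ (d̄/d)² cos θ_z = 1361 × 1.0278 × 0.2487 = 347.89 W/m².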